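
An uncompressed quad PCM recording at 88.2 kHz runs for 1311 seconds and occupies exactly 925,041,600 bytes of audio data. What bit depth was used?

16 bits

Bytes per sample = 925,041,600 / (88,200 × 1,311 × 4) = 925,041,600 / 462,520,800 = 2.
Bit depth = 2 × 8 = 16 bits.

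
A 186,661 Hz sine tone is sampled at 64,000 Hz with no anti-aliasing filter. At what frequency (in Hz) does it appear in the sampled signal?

Nyquist = 64,000/2 = 32,000 Hz; 186,661 Hz exceeds it.
Alias = |186,661 − 3×64,000| = |186,661 − 192,000| = 5,339 Hz.

5,339 Hz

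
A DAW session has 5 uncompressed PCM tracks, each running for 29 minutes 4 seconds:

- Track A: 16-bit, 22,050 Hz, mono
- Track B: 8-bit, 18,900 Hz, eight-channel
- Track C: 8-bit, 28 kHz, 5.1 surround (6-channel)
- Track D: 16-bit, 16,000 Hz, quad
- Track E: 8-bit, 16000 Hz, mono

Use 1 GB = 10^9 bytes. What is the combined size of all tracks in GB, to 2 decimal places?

29 minutes 4 seconds = 1,744 s.
Track A: 22,050 × 1,744 × 2 × 1 = 76,910,400 bytes.
Track B: 18,900 × 1,744 × 1 × 8 = 263,692,800 bytes.
Track C: 28,000 × 1,744 × 1 × 6 = 292,992,000 bytes.
Track D: 16,000 × 1,744 × 2 × 4 = 223,232,000 bytes.
Track E: 16,000 × 1,744 × 1 × 1 = 27,904,000 bytes.
Total = 884,731,200 bytes = 0.88 GB.

0.88 GB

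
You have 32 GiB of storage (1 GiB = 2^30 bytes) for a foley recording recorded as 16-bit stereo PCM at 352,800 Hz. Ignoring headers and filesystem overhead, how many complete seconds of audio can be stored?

Uncompressed byte rate = 352,800 × 2 × 2 = 1,411,200 bytes/s.
Capacity = 32 × 1,073,741,824 = 34,359,738,368 bytes.
34,359,738,368 / 1,411,200 ≈ 24347.89 s → 24,347 seconds.

24,347 seconds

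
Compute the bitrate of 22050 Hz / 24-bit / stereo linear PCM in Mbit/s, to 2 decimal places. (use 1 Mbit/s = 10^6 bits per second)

Bit rate = 22,050 × 24 × 2 = 1,058,400 bits/s.
= 1.06 Mbit/s.

1.06 Mbit/s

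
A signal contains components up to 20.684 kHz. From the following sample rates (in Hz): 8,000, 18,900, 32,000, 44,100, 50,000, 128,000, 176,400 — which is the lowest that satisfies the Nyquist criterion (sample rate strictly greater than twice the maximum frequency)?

Need sample rate > 2 × 20,684 = 41,368 Hz.
Lowest listed rate above 41,368 Hz is 44,100 Hz.

44,100 Hz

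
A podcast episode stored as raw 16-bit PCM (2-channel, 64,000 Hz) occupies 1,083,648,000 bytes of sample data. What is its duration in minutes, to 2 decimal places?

Byte rate = 64,000 × 2 × 2 = 256,000 bytes/s.
Duration = 1,083,648,000 / 256,000 = 4,233 s.
4,233 s / 60 = 70.55 minutes.

70.55 minutes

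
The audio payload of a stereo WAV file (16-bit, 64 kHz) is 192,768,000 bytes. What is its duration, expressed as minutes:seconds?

12:33

Byte rate = 64,000 × 2 × 2 = 256,000 bytes/s.
Duration = 192,768,000 / 256,000 = 753 s.
753 s = 12:33.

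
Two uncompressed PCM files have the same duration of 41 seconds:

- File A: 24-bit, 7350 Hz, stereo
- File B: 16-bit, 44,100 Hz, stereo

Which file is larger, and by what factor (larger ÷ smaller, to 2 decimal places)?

File A: 7,350 × 3 × 2 = 44,100 bytes/s.
File B: 44,100 × 2 × 2 = 176,400 bytes/s.
File B is larger; ratio = 7,232,400 / 1,808,100 = 4.00.

File B, by a factor of 4.00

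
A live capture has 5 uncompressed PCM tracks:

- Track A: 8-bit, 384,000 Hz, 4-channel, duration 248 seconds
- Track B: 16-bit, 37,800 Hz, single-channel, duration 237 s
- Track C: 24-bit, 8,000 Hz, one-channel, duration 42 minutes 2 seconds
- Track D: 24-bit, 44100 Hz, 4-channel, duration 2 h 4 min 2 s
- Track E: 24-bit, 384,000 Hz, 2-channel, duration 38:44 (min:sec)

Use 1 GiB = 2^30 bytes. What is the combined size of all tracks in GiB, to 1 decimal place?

9.1 GiB

Track A: 384,000 × 248 × 1 × 4 = 380,928,000 bytes.
Track B: 37,800 × 237 × 2 × 1 = 17,917,200 bytes.
Track C: 42 minutes 2 seconds = 2,522 s; 8,000 × 2,522 × 3 × 1 = 60,528,000 bytes.
Track D: 2 h 4 min 2 s = 7,442 s; 44,100 × 7,442 × 3 × 4 = 3,938,306,400 bytes.
Track E: 38:44 (min:sec) = 2,324 s; 384,000 × 2,324 × 3 × 2 = 5,354,496,000 bytes.
Total = 9,752,175,600 bytes = 9.1 GiB.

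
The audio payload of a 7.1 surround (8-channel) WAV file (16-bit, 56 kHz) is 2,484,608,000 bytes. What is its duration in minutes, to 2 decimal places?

Byte rate = 56,000 × 2 × 8 = 896,000 bytes/s.
Duration = 2,484,608,000 / 896,000 = 2,773 s.
2,773 s / 60 = 46.22 minutes.

46.22 minutes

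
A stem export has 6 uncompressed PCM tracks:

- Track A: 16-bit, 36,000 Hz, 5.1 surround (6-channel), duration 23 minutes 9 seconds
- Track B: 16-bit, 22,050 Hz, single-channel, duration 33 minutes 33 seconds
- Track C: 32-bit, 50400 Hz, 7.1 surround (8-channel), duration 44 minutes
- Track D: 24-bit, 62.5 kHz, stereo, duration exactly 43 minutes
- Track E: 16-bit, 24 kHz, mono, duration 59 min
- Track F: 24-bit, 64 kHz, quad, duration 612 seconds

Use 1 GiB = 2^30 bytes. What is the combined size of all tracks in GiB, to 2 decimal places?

Track A: 23 minutes 9 seconds = 1,389 s; 36,000 × 1,389 × 2 × 6 = 600,048,000 bytes.
Track B: 33 minutes 33 seconds = 2,013 s; 22,050 × 2,013 × 2 × 1 = 88,773,300 bytes.
Track C: 44 minutes = 2,640 s; 50,400 × 2,640 × 4 × 8 = 4,257,792,000 bytes.
Track D: exactly 43 minutes = 2,580 s; 62,500 × 2,580 × 3 × 2 = 967,500,000 bytes.
Track E: 59 min = 3,540 s; 24,000 × 3,540 × 2 × 1 = 169,920,000 bytes.
Track F: 64,000 × 612 × 3 × 4 = 470,016,000 bytes.
Total = 6,554,049,300 bytes = 6.10 GiB.

6.10 GiB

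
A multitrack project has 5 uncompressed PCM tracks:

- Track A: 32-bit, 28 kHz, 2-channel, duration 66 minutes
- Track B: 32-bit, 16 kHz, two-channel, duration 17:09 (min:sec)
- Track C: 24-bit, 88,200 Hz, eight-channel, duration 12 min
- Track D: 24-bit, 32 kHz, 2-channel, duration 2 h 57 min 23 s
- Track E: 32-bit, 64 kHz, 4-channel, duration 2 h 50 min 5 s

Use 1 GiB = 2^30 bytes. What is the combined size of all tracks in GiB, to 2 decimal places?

Track A: 66 minutes = 3,960 s; 28,000 × 3,960 × 4 × 2 = 887,040,000 bytes.
Track B: 17:09 (min:sec) = 1,029 s; 16,000 × 1,029 × 4 × 2 = 131,712,000 bytes.
Track C: 12 min = 720 s; 88,200 × 720 × 3 × 8 = 1,524,096,000 bytes.
Track D: 2 h 57 min 23 s = 10,643 s; 32,000 × 10,643 × 3 × 2 = 2,043,456,000 bytes.
Track E: 2 h 50 min 5 s = 10,205 s; 64,000 × 10,205 × 4 × 4 = 10,449,920,000 bytes.
Total = 15,036,224,000 bytes = 14.00 GiB.

14.00 GiB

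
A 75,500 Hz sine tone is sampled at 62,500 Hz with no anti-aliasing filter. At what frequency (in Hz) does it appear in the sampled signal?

Nyquist = 62,500/2 = 31,250 Hz; 75,500 Hz exceeds it.
Alias = |75,500 − 1×62,500| = |75,500 − 62,500| = 13,000 Hz.

13,000 Hz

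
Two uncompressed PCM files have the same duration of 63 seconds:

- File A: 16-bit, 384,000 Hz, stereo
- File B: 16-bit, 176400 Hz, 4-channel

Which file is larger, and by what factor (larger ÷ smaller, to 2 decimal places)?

File A, by a factor of 1.09

File A: 384,000 × 2 × 2 = 1,536,000 bytes/s.
File B: 176,400 × 2 × 4 = 1,411,200 bytes/s.
File A is larger; ratio = 96,768,000 / 88,905,600 = 1.09.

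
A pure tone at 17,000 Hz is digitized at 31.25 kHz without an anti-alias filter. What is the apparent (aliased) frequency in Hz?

14,250 Hz

Nyquist = 31,250/2 = 15,625 Hz; 17,000 Hz exceeds it.
Alias = |17,000 − 1×31,250| = |17,000 − 31,250| = 14,250 Hz.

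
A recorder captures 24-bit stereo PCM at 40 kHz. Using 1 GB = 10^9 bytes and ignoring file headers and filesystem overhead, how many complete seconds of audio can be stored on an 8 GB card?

33,333 seconds

Uncompressed byte rate = 40,000 × 3 × 2 = 240,000 bytes/s.
Capacity = 8 × 1,000,000,000 = 8,000,000,000 bytes.
8,000,000,000 / 240,000 ≈ 33333.33 s → 33,333 seconds.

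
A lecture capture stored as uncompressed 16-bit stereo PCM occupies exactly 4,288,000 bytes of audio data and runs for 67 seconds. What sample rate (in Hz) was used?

Bytes = sample_rate × seconds × bytes_per_sample × channels.
sample_rate = 4,288,000 / (67 × 2 × 2) = 4,288,000 / 268 = 16,000 Hz.

16,000 Hz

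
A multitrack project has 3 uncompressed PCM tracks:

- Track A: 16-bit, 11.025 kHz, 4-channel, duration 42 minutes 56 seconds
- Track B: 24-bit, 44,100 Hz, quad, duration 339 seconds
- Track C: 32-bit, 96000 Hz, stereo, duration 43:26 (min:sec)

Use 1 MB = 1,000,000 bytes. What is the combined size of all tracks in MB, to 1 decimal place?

2408.0 MB

Track A: 42 minutes 56 seconds = 2,576 s; 11,025 × 2,576 × 2 × 4 = 227,203,200 bytes.
Track B: 44,100 × 339 × 3 × 4 = 179,398,800 bytes.
Track C: 43:26 (min:sec) = 2,606 s; 96,000 × 2,606 × 4 × 2 = 2,001,408,000 bytes.
Total = 2,408,010,000 bytes = 2408.0 MB.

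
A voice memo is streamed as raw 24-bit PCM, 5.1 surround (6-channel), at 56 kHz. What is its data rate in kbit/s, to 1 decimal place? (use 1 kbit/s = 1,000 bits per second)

8064.0 kbit/s

Bit rate = 56,000 × 24 × 6 = 8,064,000 bits/s.
= 8064.0 kbit/s.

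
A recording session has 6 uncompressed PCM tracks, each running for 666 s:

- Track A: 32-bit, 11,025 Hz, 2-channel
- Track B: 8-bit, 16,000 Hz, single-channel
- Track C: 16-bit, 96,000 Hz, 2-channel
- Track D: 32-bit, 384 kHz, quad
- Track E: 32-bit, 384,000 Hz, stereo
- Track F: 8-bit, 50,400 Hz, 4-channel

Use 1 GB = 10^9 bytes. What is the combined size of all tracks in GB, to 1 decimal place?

6.6 GB

Track A: 11,025 × 666 × 4 × 2 = 58,741,200 bytes.
Track B: 16,000 × 666 × 1 × 1 = 10,656,000 bytes.
Track C: 96,000 × 666 × 2 × 2 = 255,744,000 bytes.
Track D: 384,000 × 666 × 4 × 4 = 4,091,904,000 bytes.
Track E: 384,000 × 666 × 4 × 2 = 2,045,952,000 bytes.
Track F: 50,400 × 666 × 1 × 4 = 134,265,600 bytes.
Total = 6,597,262,800 bytes = 6.6 GB.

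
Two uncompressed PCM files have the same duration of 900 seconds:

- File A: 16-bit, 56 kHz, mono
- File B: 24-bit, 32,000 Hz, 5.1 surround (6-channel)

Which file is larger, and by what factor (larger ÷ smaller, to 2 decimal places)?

File A: 56,000 × 2 × 1 = 112,000 bytes/s.
File B: 32,000 × 3 × 6 = 576,000 bytes/s.
File B is larger; ratio = 518,400,000 / 100,800,000 = 5.14.

File B, by a factor of 5.14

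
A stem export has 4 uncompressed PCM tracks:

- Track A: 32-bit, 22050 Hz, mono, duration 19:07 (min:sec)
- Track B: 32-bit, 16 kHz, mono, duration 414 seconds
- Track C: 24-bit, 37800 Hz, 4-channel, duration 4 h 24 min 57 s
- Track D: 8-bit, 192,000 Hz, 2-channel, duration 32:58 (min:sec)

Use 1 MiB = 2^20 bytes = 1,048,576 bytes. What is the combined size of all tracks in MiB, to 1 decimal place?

Track A: 19:07 (min:sec) = 1,147 s; 22,050 × 1,147 × 4 × 1 = 101,165,400 bytes.
Track B: 16,000 × 414 × 4 × 1 = 26,496,000 bytes.
Track C: 4 h 24 min 57 s = 15,897 s; 37,800 × 15,897 × 3 × 4 = 7,210,879,200 bytes.
Track D: 32:58 (min:sec) = 1,978 s; 192,000 × 1,978 × 1 × 2 = 759,552,000 bytes.
Total = 8,098,092,600 bytes = 7722.9 MiB.

7722.9 MiB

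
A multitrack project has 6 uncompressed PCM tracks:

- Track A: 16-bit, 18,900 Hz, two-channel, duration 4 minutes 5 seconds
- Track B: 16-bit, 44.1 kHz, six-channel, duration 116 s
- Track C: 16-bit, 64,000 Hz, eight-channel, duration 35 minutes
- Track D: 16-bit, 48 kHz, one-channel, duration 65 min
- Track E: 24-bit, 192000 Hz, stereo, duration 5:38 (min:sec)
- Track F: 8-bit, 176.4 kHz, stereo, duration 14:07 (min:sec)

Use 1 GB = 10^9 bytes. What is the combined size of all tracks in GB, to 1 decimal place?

3.3 GB

Track A: 4 minutes 5 seconds = 245 s; 18,900 × 245 × 2 × 2 = 18,522,000 bytes.
Track B: 44,100 × 116 × 2 × 6 = 61,387,200 bytes.
Track C: 35 minutes = 2,100 s; 64,000 × 2,100 × 2 × 8 = 2,150,400,000 bytes.
Track D: 65 min = 3,900 s; 48,000 × 3,900 × 2 × 1 = 374,400,000 bytes.
Track E: 5:38 (min:sec) = 338 s; 192,000 × 338 × 3 × 2 = 389,376,000 bytes.
Track F: 14:07 (min:sec) = 847 s; 176,400 × 847 × 1 × 2 = 298,821,600 bytes.
Total = 3,292,906,800 bytes = 3.3 GB.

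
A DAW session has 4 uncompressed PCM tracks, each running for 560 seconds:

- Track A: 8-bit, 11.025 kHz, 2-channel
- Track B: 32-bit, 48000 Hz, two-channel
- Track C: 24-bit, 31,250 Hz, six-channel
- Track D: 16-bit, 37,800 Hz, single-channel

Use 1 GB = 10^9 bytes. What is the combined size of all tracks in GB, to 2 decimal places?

0.58 GB

Track A: 11,025 × 560 × 1 × 2 = 12,348,000 bytes.
Track B: 48,000 × 560 × 4 × 2 = 215,040,000 bytes.
Track C: 31,250 × 560 × 3 × 6 = 315,000,000 bytes.
Track D: 37,800 × 560 × 2 × 1 = 42,336,000 bytes.
Total = 584,724,000 bytes = 0.58 GB.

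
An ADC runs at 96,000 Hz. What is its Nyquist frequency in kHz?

Nyquist frequency = sample rate / 2 = 96,000 / 2 = 48 kHz.

48 kHz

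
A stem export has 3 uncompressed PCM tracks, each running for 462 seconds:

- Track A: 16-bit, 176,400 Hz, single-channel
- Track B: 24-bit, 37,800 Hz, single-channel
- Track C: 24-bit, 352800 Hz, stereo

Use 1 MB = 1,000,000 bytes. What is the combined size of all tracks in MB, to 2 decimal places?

Track A: 176,400 × 462 × 2 × 1 = 162,993,600 bytes.
Track B: 37,800 × 462 × 3 × 1 = 52,390,800 bytes.
Track C: 352,800 × 462 × 3 × 2 = 977,961,600 bytes.
Total = 1,193,346,000 bytes = 1193.35 MB.

1193.35 MB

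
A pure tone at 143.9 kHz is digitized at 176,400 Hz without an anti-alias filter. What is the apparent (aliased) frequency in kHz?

32.5 kHz

Nyquist = 176,400/2 = 88,200 Hz; 143,900 Hz exceeds it.
Alias = |143,900 − 1×176,400| = |143,900 − 176,400| = 32,500 Hz = 32.5 kHz.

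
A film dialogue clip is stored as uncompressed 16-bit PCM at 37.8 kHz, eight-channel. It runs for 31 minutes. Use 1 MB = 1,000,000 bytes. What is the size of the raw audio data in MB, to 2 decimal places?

1124.93 MB

Duration = 31 minutes = 1,860 s.
Bytes = 37,800 samples/s × 1,860 s × 2 bytes/sample × 8 ch = 1,124,928,000 bytes.
1,124,928,000 / 1,000,000 = 1124.93 MB.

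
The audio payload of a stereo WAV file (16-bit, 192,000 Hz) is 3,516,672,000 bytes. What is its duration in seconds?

4,579 seconds

Byte rate = 192,000 × 2 × 2 = 768,000 bytes/s.
Duration = 3,516,672,000 / 768,000 = 4,579 s.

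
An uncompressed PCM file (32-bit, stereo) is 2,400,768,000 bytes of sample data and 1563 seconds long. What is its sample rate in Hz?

192,000 Hz

Bytes = sample_rate × seconds × bytes_per_sample × channels.
sample_rate = 2,400,768,000 / (1,563 × 4 × 2) = 2,400,768,000 / 12,504 = 192,000 Hz.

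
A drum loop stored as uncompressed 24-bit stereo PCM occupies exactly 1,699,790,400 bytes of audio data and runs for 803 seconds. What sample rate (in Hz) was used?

352,800 Hz

Bytes = sample_rate × seconds × bytes_per_sample × channels.
sample_rate = 1,699,790,400 / (803 × 3 × 2) = 1,699,790,400 / 4,818 = 352,800 Hz.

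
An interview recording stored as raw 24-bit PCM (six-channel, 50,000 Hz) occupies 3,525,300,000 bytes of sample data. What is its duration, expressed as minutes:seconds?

65:17

Byte rate = 50,000 × 3 × 6 = 900,000 bytes/s.
Duration = 3,525,300,000 / 900,000 = 3,917 s.
3,917 s = 65:17.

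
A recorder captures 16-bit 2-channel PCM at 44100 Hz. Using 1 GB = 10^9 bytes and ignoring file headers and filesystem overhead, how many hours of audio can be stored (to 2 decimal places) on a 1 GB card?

1.57 hours

Uncompressed byte rate = 44,100 × 2 × 2 = 176,400 bytes/s.
Capacity = 1 × 1,000,000,000 = 1,000,000,000 bytes.
1,000,000,000 / 176,400 ≈ 5668.93 s → 1.57 hours.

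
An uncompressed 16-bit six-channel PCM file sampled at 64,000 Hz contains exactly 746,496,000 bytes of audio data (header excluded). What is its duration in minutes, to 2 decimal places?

16.20 minutes

Byte rate = 64,000 × 2 × 6 = 768,000 bytes/s.
Duration = 746,496,000 / 768,000 = 972 s.
972 s / 60 = 16.20 minutes.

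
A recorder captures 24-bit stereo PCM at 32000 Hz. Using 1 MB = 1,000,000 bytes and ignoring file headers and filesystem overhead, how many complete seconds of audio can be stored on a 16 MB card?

Uncompressed byte rate = 32,000 × 3 × 2 = 192,000 bytes/s.
Capacity = 16 × 1,000,000 = 16,000,000 bytes.
16,000,000 / 192,000 ≈ 83.33 s → 83 seconds.

83 seconds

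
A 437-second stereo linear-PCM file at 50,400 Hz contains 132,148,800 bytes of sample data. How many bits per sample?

24 bits

Bytes per sample = 132,148,800 / (50,400 × 437 × 2) = 132,148,800 / 44,049,600 = 3.
Bit depth = 3 × 8 = 24 bits.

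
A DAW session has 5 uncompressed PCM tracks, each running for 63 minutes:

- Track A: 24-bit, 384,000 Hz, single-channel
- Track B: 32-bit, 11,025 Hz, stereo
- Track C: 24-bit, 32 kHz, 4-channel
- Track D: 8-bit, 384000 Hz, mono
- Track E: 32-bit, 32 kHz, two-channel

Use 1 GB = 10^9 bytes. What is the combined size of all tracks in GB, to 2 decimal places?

8.56 GB

63 minutes = 3,780 s.
Track A: 384,000 × 3,780 × 3 × 1 = 4,354,560,000 bytes.
Track B: 11,025 × 3,780 × 4 × 2 = 333,396,000 bytes.
Track C: 32,000 × 3,780 × 3 × 4 = 1,451,520,000 bytes.
Track D: 384,000 × 3,780 × 1 × 1 = 1,451,520,000 bytes.
Track E: 32,000 × 3,780 × 4 × 2 = 967,680,000 bytes.
Total = 8,558,676,000 bytes = 8.56 GB.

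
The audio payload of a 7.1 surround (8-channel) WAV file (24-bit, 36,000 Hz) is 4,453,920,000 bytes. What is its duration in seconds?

Byte rate = 36,000 × 3 × 8 = 864,000 bytes/s.
Duration = 4,453,920,000 / 864,000 = 5,155 s.

5,155 seconds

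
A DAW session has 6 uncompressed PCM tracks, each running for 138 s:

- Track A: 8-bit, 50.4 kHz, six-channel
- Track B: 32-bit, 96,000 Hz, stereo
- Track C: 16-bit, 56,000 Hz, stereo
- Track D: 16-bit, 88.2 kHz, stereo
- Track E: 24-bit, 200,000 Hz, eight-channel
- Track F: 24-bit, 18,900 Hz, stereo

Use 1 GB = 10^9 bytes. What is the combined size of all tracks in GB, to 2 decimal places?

0.91 GB

Track A: 50,400 × 138 × 1 × 6 = 41,731,200 bytes.
Track B: 96,000 × 138 × 4 × 2 = 105,984,000 bytes.
Track C: 56,000 × 138 × 2 × 2 = 30,912,000 bytes.
Track D: 88,200 × 138 × 2 × 2 = 48,686,400 bytes.
Track E: 200,000 × 138 × 3 × 8 = 662,400,000 bytes.
Track F: 18,900 × 138 × 3 × 2 = 15,649,200 bytes.
Total = 905,362,800 bytes = 0.91 GB.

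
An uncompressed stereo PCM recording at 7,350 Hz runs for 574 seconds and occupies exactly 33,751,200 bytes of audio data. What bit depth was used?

32 bits

Bytes per sample = 33,751,200 / (7,350 × 574 × 2) = 33,751,200 / 8,437,800 = 4.
Bit depth = 4 × 8 = 32 bits.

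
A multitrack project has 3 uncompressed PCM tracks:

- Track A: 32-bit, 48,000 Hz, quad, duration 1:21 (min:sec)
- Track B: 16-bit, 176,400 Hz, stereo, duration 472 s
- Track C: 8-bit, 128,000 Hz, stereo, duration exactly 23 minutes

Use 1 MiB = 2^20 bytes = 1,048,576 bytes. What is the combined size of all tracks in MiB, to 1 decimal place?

713.9 MiB

Track A: 1:21 (min:sec) = 81 s; 48,000 × 81 × 4 × 4 = 62,208,000 bytes.
Track B: 176,400 × 472 × 2 × 2 = 333,043,200 bytes.
Track C: exactly 23 minutes = 1,380 s; 128,000 × 1,380 × 1 × 2 = 353,280,000 bytes.
Total = 748,531,200 bytes = 713.9 MiB.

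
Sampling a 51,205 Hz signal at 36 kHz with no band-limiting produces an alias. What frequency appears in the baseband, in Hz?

15,205 Hz

Nyquist = 36,000/2 = 18,000 Hz; 51,205 Hz exceeds it.
Alias = |51,205 − 1×36,000| = |51,205 − 36,000| = 15,205 Hz.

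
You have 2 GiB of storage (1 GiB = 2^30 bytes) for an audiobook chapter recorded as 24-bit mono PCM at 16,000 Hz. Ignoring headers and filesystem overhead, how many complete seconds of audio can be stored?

44,739 seconds

Uncompressed byte rate = 16,000 × 3 × 1 = 48,000 bytes/s.
Capacity = 2 × 1,073,741,824 = 2,147,483,648 bytes.
2,147,483,648 / 48,000 ≈ 44739.24 s → 44,739 seconds.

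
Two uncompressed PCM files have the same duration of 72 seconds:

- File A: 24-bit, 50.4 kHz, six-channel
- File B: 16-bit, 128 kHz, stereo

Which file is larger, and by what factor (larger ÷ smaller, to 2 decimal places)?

File A, by a factor of 1.77

File A: 50,400 × 3 × 6 = 907,200 bytes/s.
File B: 128,000 × 2 × 2 = 512,000 bytes/s.
File A is larger; ratio = 65,318,400 / 36,864,000 = 1.77.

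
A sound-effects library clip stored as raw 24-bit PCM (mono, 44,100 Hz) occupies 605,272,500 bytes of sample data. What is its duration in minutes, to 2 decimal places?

76.25 minutes

Byte rate = 44,100 × 3 × 1 = 132,300 bytes/s.
Duration = 605,272,500 / 132,300 = 4,575 s.
4,575 s / 60 = 76.25 minutes.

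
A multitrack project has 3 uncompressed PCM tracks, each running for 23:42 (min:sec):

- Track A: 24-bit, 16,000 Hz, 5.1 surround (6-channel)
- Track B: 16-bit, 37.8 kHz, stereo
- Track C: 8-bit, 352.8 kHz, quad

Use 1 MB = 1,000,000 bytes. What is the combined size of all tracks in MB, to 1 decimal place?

23:42 (min:sec) = 1,422 s.
Track A: 16,000 × 1,422 × 3 × 6 = 409,536,000 bytes.
Track B: 37,800 × 1,422 × 2 × 2 = 215,006,400 bytes.
Track C: 352,800 × 1,422 × 1 × 4 = 2,006,726,400 bytes.
Total = 2,631,268,800 bytes = 2631.3 MB.

2631.3 MB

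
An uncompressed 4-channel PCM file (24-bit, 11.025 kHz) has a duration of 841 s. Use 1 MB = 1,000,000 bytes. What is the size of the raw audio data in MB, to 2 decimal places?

Bytes = 11,025 samples/s × 841 s × 3 bytes/sample × 4 ch = 111,264,300 bytes.
111,264,300 / 1,000,000 = 111.26 MB.

111.26 MB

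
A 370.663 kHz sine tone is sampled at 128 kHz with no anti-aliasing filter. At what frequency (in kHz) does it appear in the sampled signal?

Nyquist = 128,000/2 = 64,000 Hz; 370,663 Hz exceeds it.
Alias = |370,663 − 3×128,000| = |370,663 − 384,000| = 13,337 Hz = 13.337 kHz.

13.337 kHz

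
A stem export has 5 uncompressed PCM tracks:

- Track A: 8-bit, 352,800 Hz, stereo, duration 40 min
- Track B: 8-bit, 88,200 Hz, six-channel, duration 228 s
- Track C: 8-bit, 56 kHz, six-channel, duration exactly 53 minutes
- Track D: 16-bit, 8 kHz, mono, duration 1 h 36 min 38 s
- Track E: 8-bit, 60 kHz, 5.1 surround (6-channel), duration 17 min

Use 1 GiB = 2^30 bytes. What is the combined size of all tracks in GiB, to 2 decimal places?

3.11 GiB

Track A: 40 min = 2,400 s; 352,800 × 2,400 × 1 × 2 = 1,693,440,000 bytes.
Track B: 88,200 × 228 × 1 × 6 = 120,657,600 bytes.
Track C: exactly 53 minutes = 3,180 s; 56,000 × 3,180 × 1 × 6 = 1,068,480,000 bytes.
Track D: 1 h 36 min 38 s = 5,798 s; 8,000 × 5,798 × 2 × 1 = 92,768,000 bytes.
Track E: 17 min = 1,020 s; 60,000 × 1,020 × 1 × 6 = 367,200,000 bytes.
Total = 3,342,545,600 bytes = 3.11 GiB.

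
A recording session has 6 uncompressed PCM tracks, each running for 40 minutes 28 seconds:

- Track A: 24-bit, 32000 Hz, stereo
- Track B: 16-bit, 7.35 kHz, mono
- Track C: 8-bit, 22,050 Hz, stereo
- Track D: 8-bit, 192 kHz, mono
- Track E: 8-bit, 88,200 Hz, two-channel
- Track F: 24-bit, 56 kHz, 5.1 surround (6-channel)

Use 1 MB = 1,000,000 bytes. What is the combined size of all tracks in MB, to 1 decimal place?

3950.8 MB

40 minutes 28 seconds = 2,428 s.
Track A: 32,000 × 2,428 × 3 × 2 = 466,176,000 bytes.
Track B: 7,350 × 2,428 × 2 × 1 = 35,691,600 bytes.
Track C: 22,050 × 2,428 × 1 × 2 = 107,074,800 bytes.
Track D: 192,000 × 2,428 × 1 × 1 = 466,176,000 bytes.
Track E: 88,200 × 2,428 × 1 × 2 = 428,299,200 bytes.
Track F: 56,000 × 2,428 × 3 × 6 = 2,447,424,000 bytes.
Total = 3,950,841,600 bytes = 3950.8 MB.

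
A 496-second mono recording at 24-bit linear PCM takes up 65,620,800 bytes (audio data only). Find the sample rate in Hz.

Bytes = sample_rate × seconds × bytes_per_sample × channels.
sample_rate = 65,620,800 / (496 × 3 × 1) = 65,620,800 / 1,488 = 44,100 Hz.

44,100 Hz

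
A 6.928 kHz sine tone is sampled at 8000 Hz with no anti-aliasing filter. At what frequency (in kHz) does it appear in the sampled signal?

1.072 kHz

Nyquist = 8,000/2 = 4,000 Hz; 6,928 Hz exceeds it.
Alias = |6,928 − 1×8,000| = |6,928 − 8,000| = 1,072 Hz = 1.072 kHz.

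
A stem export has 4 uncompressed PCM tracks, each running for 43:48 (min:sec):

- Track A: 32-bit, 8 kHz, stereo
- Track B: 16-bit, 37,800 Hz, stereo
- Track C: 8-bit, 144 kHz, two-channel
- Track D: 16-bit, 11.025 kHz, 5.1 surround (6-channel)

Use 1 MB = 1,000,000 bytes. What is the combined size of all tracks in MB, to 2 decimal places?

43:48 (min:sec) = 2,628 s.
Track A: 8,000 × 2,628 × 4 × 2 = 168,192,000 bytes.
Track B: 37,800 × 2,628 × 2 × 2 = 397,353,600 bytes.
Track C: 144,000 × 2,628 × 1 × 2 = 756,864,000 bytes.
Track D: 11,025 × 2,628 × 2 × 6 = 347,684,400 bytes.
Total = 1,670,094,000 bytes = 1670.09 MB.

1670.09 MB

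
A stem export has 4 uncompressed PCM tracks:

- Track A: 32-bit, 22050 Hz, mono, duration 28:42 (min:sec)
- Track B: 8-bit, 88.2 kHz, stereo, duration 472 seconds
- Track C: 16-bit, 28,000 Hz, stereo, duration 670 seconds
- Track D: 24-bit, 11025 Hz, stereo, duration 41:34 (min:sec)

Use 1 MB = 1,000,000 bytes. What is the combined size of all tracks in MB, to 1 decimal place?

475.2 MB

Track A: 28:42 (min:sec) = 1,722 s; 22,050 × 1,722 × 4 × 1 = 151,880,400 bytes.
Track B: 88,200 × 472 × 1 × 2 = 83,260,800 bytes.
Track C: 28,000 × 670 × 2 × 2 = 75,040,000 bytes.
Track D: 41:34 (min:sec) = 2,494 s; 11,025 × 2,494 × 3 × 2 = 164,978,100 bytes.
Total = 475,159,300 bytes = 475.2 MB.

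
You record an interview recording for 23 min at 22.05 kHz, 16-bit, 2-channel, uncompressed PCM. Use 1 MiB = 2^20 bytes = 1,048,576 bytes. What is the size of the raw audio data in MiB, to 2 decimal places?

116.08 MiB

Duration = 23 min = 1,380 s.
Bytes = 22,050 samples/s × 1,380 s × 2 bytes/sample × 2 ch = 121,716,000 bytes.
121,716,000 / 1,048,576 = 116.08 MiB.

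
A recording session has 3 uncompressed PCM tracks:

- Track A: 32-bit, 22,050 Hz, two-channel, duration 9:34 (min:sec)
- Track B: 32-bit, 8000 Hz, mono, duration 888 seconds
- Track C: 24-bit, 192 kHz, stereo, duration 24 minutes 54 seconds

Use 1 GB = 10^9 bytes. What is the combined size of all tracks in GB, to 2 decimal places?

1.85 GB

Track A: 9:34 (min:sec) = 574 s; 22,050 × 574 × 4 × 2 = 101,253,600 bytes.
Track B: 8,000 × 888 × 4 × 1 = 28,416,000 bytes.
Track C: 24 minutes 54 seconds = 1,494 s; 192,000 × 1,494 × 3 × 2 = 1,721,088,000 bytes.
Total = 1,850,757,600 bytes = 1.85 GB.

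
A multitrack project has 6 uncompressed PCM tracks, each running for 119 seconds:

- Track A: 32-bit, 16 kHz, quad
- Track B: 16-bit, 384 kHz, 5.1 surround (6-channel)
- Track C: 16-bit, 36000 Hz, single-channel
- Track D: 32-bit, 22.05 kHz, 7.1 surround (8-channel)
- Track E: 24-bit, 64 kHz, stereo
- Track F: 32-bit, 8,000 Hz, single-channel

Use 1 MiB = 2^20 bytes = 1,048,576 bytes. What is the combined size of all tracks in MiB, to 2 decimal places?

Track A: 16,000 × 119 × 4 × 4 = 30,464,000 bytes.
Track B: 384,000 × 119 × 2 × 6 = 548,352,000 bytes.
Track C: 36,000 × 119 × 2 × 1 = 8,568,000 bytes.
Track D: 22,050 × 119 × 4 × 8 = 83,966,400 bytes.
Track E: 64,000 × 119 × 3 × 2 = 45,696,000 bytes.
Track F: 8,000 × 119 × 4 × 1 = 3,808,000 bytes.
Total = 720,854,400 bytes = 687.46 MiB.

687.46 MiB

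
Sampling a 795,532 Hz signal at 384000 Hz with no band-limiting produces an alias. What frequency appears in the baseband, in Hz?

27,532 Hz

Nyquist = 384,000/2 = 192,000 Hz; 795,532 Hz exceeds it.
Alias = |795,532 − 2×384,000| = |795,532 − 768,000| = 27,532 Hz.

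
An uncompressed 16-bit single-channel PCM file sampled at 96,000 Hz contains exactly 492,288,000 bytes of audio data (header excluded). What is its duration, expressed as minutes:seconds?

Byte rate = 96,000 × 2 × 1 = 192,000 bytes/s.
Duration = 492,288,000 / 192,000 = 2,564 s.
2,564 s = 42:44.

42:44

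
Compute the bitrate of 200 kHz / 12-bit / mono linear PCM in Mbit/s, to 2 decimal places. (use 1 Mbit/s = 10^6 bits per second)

2.40 Mbit/s

Bit rate = 200,000 × 12 × 1 = 2,400,000 bits/s.
= 2.40 Mbit/s.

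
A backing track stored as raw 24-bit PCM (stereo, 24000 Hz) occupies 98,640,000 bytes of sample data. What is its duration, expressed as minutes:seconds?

Byte rate = 24,000 × 3 × 2 = 144,000 bytes/s.
Duration = 98,640,000 / 144,000 = 685 s.
685 s = 11:25.

11:25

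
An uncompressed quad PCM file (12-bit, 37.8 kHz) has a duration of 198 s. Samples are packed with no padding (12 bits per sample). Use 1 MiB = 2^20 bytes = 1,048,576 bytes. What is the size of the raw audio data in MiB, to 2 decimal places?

42.83 MiB

Bits = 37,800 × 198 × 12 × 4 = 359,251,200 bits = 44,906,400 bytes.
44,906,400 / 1,048,576 = 42.83 MiB.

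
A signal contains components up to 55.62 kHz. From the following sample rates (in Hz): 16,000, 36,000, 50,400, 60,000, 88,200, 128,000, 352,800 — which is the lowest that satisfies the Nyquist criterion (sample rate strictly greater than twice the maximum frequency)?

128,000 Hz

Need sample rate > 2 × 55,620 = 111,240 Hz.
Lowest listed rate above 111,240 Hz is 128,000 Hz.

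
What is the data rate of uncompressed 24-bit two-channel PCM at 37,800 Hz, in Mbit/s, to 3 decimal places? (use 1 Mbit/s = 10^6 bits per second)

Bit rate = 37,800 × 24 × 2 = 1,814,400 bits/s.
= 1.814 Mbit/s.

1.814 Mbit/s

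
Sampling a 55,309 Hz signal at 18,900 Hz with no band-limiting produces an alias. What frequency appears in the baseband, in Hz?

1,391 Hz

Nyquist = 18,900/2 = 9,450 Hz; 55,309 Hz exceeds it.
Alias = |55,309 − 3×18,900| = |55,309 − 56,700| = 1,391 Hz.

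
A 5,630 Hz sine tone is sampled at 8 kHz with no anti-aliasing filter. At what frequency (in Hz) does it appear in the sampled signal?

Nyquist = 8,000/2 = 4,000 Hz; 5,630 Hz exceeds it.
Alias = |5,630 − 1×8,000| = |5,630 − 8,000| = 2,370 Hz.

2,370 Hz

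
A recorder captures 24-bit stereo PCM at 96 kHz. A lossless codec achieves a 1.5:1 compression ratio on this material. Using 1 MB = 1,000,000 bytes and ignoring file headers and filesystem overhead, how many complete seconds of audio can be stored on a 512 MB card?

Uncompressed byte rate = 96,000 × 3 × 2 = 576,000 bytes/s.
After 1.5:1 compression, effective rate ≈ 384000 bytes/s.
Capacity = 512 × 1,000,000 = 512,000,000 bytes.
512,000,000 / effective rate ≈ 1333.33 s → 1,333 seconds.

1,333 seconds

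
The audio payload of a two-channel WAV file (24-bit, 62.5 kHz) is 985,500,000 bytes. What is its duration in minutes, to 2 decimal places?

Byte rate = 62,500 × 3 × 2 = 375,000 bytes/s.
Duration = 985,500,000 / 375,000 = 2,628 s.
2,628 s / 60 = 43.80 minutes.

43.80 minutes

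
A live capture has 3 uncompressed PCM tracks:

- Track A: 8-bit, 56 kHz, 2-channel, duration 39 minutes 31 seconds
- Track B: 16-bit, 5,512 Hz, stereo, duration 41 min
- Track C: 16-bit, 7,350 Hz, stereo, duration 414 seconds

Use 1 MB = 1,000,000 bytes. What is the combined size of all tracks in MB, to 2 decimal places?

Track A: 39 minutes 31 seconds = 2,371 s; 56,000 × 2,371 × 1 × 2 = 265,552,000 bytes.
Track B: 41 min = 2,460 s; 5,512 × 2,460 × 2 × 2 = 54,238,080 bytes.
Track C: 7,350 × 414 × 2 × 2 = 12,171,600 bytes.
Total = 331,961,680 bytes = 331.96 MB.

331.96 MB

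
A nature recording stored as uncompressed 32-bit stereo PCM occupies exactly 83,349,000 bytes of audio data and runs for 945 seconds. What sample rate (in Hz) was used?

Bytes = sample_rate × seconds × bytes_per_sample × channels.
sample_rate = 83,349,000 / (945 × 4 × 2) = 83,349,000 / 7,560 = 11,025 Hz.

11,025 Hz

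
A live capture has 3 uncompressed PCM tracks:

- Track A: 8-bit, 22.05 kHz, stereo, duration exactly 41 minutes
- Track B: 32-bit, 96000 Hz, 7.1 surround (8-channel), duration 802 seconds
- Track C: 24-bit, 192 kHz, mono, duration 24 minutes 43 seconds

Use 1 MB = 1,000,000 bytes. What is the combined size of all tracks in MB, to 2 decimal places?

Track A: exactly 41 minutes = 2,460 s; 22,050 × 2,460 × 1 × 2 = 108,486,000 bytes.
Track B: 96,000 × 802 × 4 × 8 = 2,463,744,000 bytes.
Track C: 24 minutes 43 seconds = 1,483 s; 192,000 × 1,483 × 3 × 1 = 854,208,000 bytes.
Total = 3,426,438,000 bytes = 3426.44 MB.

3426.44 MB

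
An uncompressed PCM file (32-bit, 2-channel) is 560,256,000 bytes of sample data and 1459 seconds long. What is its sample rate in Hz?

48,000 Hz

Bytes = sample_rate × seconds × bytes_per_sample × channels.
sample_rate = 560,256,000 / (1,459 × 4 × 2) = 560,256,000 / 11,672 = 48,000 Hz.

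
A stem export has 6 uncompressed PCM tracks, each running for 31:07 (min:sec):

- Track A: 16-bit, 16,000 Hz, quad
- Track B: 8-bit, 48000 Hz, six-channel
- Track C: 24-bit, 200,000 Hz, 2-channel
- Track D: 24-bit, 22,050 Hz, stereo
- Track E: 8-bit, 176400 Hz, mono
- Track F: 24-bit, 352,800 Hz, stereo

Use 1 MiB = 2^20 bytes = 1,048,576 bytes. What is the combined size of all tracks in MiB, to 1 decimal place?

7195.9 MiB

31:07 (min:sec) = 1,867 s.
Track A: 16,000 × 1,867 × 2 × 4 = 238,976,000 bytes.
Track B: 48,000 × 1,867 × 1 × 6 = 537,696,000 bytes.
Track C: 200,000 × 1,867 × 3 × 2 = 2,240,400,000 bytes.
Track D: 22,050 × 1,867 × 3 × 2 = 247,004,100 bytes.
Track E: 176,400 × 1,867 × 1 × 1 = 329,338,800 bytes.
Track F: 352,800 × 1,867 × 3 × 2 = 3,952,065,600 bytes.
Total = 7,545,480,500 bytes = 7195.9 MiB.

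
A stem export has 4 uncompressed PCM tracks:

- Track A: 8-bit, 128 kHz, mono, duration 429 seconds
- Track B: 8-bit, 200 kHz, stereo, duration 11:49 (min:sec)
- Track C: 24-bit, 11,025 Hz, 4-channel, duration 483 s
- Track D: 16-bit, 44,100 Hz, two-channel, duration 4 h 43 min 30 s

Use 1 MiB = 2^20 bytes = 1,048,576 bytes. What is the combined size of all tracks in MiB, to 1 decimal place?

3245.3 MiB

Track A: 128,000 × 429 × 1 × 1 = 54,912,000 bytes.
Track B: 11:49 (min:sec) = 709 s; 200,000 × 709 × 1 × 2 = 283,600,000 bytes.
Track C: 11,025 × 483 × 3 × 4 = 63,900,900 bytes.
Track D: 4 h 43 min 30 s = 17,010 s; 44,100 × 17,010 × 2 × 2 = 3,000,564,000 bytes.
Total = 3,402,976,900 bytes = 3245.3 MiB.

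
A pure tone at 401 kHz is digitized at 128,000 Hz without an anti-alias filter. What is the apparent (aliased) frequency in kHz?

Nyquist = 128,000/2 = 64,000 Hz; 401,000 Hz exceeds it.
Alias = |401,000 − 3×128,000| = |401,000 − 384,000| = 17,000 Hz = 17 kHz.

17 kHz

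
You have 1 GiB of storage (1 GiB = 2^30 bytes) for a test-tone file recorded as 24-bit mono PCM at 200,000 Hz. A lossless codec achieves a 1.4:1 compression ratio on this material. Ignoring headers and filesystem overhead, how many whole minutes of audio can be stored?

41 minutes

Uncompressed byte rate = 200,000 × 3 × 1 = 600,000 bytes/s.
After 1.4:1 compression, effective rate ≈ 428571.43 bytes/s.
Capacity = 1 × 1,073,741,824 = 1,073,741,824 bytes.
1,073,741,824 / effective rate ≈ 2505.4 s → 41 minutes.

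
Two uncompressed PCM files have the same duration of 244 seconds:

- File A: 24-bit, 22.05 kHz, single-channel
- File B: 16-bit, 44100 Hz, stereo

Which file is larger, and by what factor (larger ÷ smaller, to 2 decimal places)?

File B, by a factor of 2.67

File A: 22,050 × 3 × 1 = 66,150 bytes/s.
File B: 44,100 × 2 × 2 = 176,400 bytes/s.
File B is larger; ratio = 43,041,600 / 16,140,600 = 2.67.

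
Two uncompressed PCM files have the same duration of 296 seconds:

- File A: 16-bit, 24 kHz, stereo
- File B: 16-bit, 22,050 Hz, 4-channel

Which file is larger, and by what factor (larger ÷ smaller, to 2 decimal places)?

File B, by a factor of 1.84

File A: 24,000 × 2 × 2 = 96,000 bytes/s.
File B: 22,050 × 2 × 4 = 176,400 bytes/s.
File B is larger; ratio = 52,214,400 / 28,416,000 = 1.84.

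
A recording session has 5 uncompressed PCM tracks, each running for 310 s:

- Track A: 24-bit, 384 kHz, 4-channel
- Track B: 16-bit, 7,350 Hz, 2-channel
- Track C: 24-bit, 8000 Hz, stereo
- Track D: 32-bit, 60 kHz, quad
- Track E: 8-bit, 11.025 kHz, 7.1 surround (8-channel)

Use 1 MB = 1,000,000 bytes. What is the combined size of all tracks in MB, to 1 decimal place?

1777.4 MB

Track A: 384,000 × 310 × 3 × 4 = 1,428,480,000 bytes.
Track B: 7,350 × 310 × 2 × 2 = 9,114,000 bytes.
Track C: 8,000 × 310 × 3 × 2 = 14,880,000 bytes.
Track D: 60,000 × 310 × 4 × 4 = 297,600,000 bytes.
Track E: 11,025 × 310 × 1 × 8 = 27,342,000 bytes.
Total = 1,777,416,000 bytes = 1777.4 MB.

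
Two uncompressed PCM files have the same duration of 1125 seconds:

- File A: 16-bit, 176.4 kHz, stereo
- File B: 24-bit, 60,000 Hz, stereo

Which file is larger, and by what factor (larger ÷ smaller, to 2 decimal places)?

File A, by a factor of 1.96

File A: 176,400 × 2 × 2 = 705,600 bytes/s.
File B: 60,000 × 3 × 2 = 360,000 bytes/s.
File A is larger; ratio = 793,800,000 / 405,000,000 = 1.96.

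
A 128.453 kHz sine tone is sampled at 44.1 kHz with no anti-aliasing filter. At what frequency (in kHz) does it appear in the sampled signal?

3.847 kHz

Nyquist = 44,100/2 = 22,050 Hz; 128,453 Hz exceeds it.
Alias = |128,453 − 3×44,100| = |128,453 − 132,300| = 3,847 Hz = 3.847 kHz.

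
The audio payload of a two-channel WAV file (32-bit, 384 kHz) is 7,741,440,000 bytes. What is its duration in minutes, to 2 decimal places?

Byte rate = 384,000 × 4 × 2 = 3,072,000 bytes/s.
Duration = 7,741,440,000 / 3,072,000 = 2,520 s.
2,520 s / 60 = 42.00 minutes.

42.00 minutes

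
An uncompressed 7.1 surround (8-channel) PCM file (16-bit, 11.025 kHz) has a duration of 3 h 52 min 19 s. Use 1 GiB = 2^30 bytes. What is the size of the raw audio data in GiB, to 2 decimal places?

2.29 GiB

Duration = 3 h 52 min 19 s = 13,939 s.
Bytes = 11,025 samples/s × 13,939 s × 2 bytes/sample × 8 ch = 2,458,839,600 bytes.
2,458,839,600 / 1,073,741,824 = 2.29 GiB.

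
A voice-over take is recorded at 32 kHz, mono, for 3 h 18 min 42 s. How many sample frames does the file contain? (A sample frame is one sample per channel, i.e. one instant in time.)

3 h 18 min 42 s = 11,922 s.
32,000 samples/s × 11,922 s = 381,504,000 frames.

381,504,000 sample frames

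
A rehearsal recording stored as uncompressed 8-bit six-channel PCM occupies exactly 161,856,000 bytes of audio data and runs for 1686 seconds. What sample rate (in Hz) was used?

Bytes = sample_rate × seconds × bytes_per_sample × channels.
sample_rate = 161,856,000 / (1,686 × 1 × 6) = 161,856,000 / 10,116 = 16,000 Hz.

16,000 Hz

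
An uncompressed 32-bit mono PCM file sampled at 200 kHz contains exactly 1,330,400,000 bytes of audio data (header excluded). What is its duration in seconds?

Byte rate = 200,000 × 4 × 1 = 800,000 bytes/s.
Duration = 1,330,400,000 / 800,000 = 1,663 s.

1,663 seconds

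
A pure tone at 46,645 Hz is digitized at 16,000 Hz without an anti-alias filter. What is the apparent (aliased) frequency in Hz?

Nyquist = 16,000/2 = 8,000 Hz; 46,645 Hz exceeds it.
Alias = |46,645 − 3×16,000| = |46,645 − 48,000| = 1,355 Hz.

1,355 Hz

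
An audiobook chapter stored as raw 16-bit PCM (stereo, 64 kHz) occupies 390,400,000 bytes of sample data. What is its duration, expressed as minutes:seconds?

Byte rate = 64,000 × 2 × 2 = 256,000 bytes/s.
Duration = 390,400,000 / 256,000 = 1,525 s.
1,525 s = 25:25.

25:25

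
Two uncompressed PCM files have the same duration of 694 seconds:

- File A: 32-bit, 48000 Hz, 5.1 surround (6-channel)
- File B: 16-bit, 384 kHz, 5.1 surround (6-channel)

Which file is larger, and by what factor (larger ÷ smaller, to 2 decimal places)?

File B, by a factor of 4.00

File A: 48,000 × 4 × 6 = 1,152,000 bytes/s.
File B: 384,000 × 2 × 6 = 4,608,000 bytes/s.
File B is larger; ratio = 3,197,952,000 / 799,488,000 = 4.00.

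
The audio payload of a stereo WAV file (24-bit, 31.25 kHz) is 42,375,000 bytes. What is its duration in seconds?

226 seconds

Byte rate = 31,250 × 3 × 2 = 187,500 bytes/s.
Duration = 42,375,000 / 187,500 = 226 s.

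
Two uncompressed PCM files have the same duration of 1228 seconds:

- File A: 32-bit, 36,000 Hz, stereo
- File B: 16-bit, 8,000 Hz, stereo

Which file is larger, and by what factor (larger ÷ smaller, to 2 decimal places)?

File A, by a factor of 9.00

File A: 36,000 × 4 × 2 = 288,000 bytes/s.
File B: 8,000 × 2 × 2 = 32,000 bytes/s.
File A is larger; ratio = 353,664,000 / 39,296,000 = 9.00.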